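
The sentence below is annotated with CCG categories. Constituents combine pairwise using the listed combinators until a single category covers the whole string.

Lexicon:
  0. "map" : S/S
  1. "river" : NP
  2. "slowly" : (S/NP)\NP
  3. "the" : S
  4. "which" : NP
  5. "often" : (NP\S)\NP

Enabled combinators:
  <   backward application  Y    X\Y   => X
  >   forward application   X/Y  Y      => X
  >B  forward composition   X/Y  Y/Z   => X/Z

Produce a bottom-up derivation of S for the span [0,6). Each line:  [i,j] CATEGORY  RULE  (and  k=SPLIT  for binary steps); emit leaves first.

[0,6] S   >
  [0,3] S/NP   >B
    [0,1] "map" : S/S
    [1,3] S/NP   <
      [1,2] "river" : NP
      [2,3] "slowly" : (S/NP)\NP
  [3,6] NP   <
    [3,4] "the" : S
    [4,6] NP\S   <
      [4,5] "which" : NP
      [5,6] "often" : (NP\S)\NP

[0,1] S/S  lex  "map"
[1,2] NP  lex  "river"
[2,3] (S/NP)\NP  lex  "slowly"
[1,3] S/NP  <  k=2
[0,3] S/NP  >B  k=1
[3,4] S  lex  "the"
[4,5] NP  lex  "which"
[5,6] (NP\S)\NP  lex  "often"
[4,6] NP\S  <  k=5
[3,6] NP  <  k=4
[0,6] S  >  k=3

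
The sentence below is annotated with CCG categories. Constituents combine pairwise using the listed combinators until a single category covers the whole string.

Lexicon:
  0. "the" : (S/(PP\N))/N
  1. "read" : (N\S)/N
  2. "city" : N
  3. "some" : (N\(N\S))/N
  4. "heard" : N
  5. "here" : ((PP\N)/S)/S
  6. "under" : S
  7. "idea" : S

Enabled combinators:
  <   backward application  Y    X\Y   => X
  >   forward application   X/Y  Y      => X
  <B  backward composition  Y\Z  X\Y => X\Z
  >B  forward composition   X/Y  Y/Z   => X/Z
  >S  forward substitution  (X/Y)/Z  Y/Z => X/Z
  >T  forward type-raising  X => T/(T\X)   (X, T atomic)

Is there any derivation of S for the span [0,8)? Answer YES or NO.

[0,8] S   >
  [0,5] S/(PP\N)   >
    [0,1] "the" : (S/(PP\N))/N
    [1,5] N   <
      [1,3] N\S   >
        [1,2] "read" : (N\S)/N
        [2,3] "city" : N
      [3,5] N\(N\S)   >
        [3,4] "some" : (N\(N\S))/N
        [4,5] "heard" : N
  [5,8] PP\N   >
    [5,7] (PP\N)/S   >
      [5,6] "here" : ((PP\N)/S)/S
      [6,7] "under" : S
    [7,8] "idea" : S

YES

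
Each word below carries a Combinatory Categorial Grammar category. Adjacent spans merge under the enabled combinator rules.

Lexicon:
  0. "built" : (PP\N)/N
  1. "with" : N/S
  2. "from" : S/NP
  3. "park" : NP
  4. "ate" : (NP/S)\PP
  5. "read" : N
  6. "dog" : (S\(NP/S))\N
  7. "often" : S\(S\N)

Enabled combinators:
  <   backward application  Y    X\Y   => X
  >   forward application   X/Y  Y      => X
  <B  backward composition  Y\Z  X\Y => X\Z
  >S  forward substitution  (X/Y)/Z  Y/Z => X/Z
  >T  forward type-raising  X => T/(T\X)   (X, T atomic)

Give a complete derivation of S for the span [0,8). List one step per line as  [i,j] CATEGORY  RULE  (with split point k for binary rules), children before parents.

[0,8] S   <
  [0,7] S\N   <B
    [0,4] PP\N   >
      [0,1] "built" : (PP\N)/N
      [1,4] N   >
        [1,2] "with" : N/S
        [2,4] S   >
          [2,3] "from" : S/NP
          [3,4] "park" : NP
    [4,7] S\PP   <B
      [4,5] "ate" : (NP/S)\PP
      [5,7] S\(NP/S)   <
        [5,6] "read" : N
        [6,7] "dog" : (S\(NP/S))\N
  [7,8] "often" : S\(S\N)

[0,1] (PP\N)/N  lex  "built"
[1,2] N/S  lex  "with"
[2,3] S/NP  lex  "from"
[3,4] NP  lex  "park"
[2,4] S  >  k=3
[1,4] N  >  k=2
[0,4] PP\N  >  k=1
[4,5] (NP/S)\PP  lex  "ate"
[5,6] N  lex  "read"
[6,7] (S\(NP/S))\N  lex  "dog"
[5,7] S\(NP/S)  <  k=6
[4,7] S\PP  <B  k=5
[0,7] S\N  <B  k=4
[7,8] S\(S\N)  lex  "often"
[0,8] S  <  k=7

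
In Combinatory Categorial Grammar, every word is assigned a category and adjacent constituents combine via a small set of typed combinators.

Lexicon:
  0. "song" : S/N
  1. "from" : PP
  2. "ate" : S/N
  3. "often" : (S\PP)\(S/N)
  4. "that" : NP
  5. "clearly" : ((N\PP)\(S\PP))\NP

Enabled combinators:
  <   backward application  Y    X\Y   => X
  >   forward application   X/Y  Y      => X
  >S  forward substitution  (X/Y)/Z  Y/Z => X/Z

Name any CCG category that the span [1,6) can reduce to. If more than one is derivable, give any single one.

[0,6] S   >
  [0,1] "song" : S/N
  [1,6] N   <
    [1,2] "from" : PP
    [2,6] N\PP   <
      [2,4] S\PP   <
        [2,3] "ate" : S/N
        [3,4] "often" : (S\PP)\(S/N)
      [4,6] (N\PP)\(S\PP)   <
        [4,5] "that" : NP
        [5,6] "clearly" : ((N\PP)\(S\PP))\NP

N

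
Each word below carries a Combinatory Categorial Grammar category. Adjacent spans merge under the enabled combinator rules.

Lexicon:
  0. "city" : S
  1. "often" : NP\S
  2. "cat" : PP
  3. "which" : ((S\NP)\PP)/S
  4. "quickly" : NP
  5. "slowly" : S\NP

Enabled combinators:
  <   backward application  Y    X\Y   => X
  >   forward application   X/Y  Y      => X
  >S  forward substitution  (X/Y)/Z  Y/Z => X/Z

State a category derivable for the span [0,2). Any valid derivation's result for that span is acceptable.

NP

[0,6] S   <
  [0,2] NP   <
    [0,1] "city" : S
    [1,2] "often" : NP\S
  [2,6] S\NP   <
    [2,3] "cat" : PP
    [3,6] (S\NP)\PP   >
      [3,4] "which" : ((S\NP)\PP)/S
      [4,6] S   <
        [4,5] "quickly" : NP
        [5,6] "slowly" : S\NP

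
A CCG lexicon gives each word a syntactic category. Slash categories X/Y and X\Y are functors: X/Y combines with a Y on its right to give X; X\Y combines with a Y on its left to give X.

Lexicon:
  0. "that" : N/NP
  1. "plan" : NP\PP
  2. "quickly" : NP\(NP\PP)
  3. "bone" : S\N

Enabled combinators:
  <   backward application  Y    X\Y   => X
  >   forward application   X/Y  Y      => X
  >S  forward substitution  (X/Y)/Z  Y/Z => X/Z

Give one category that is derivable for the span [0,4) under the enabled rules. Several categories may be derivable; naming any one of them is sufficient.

[0,4] S   <
  [0,3] N   >
    [0,1] "that" : N/NP
    [1,3] NP   <
      [1,2] "plan" : NP\PP
      [2,3] "quickly" : NP\(NP\PP)
  [3,4] "bone" : S\N

S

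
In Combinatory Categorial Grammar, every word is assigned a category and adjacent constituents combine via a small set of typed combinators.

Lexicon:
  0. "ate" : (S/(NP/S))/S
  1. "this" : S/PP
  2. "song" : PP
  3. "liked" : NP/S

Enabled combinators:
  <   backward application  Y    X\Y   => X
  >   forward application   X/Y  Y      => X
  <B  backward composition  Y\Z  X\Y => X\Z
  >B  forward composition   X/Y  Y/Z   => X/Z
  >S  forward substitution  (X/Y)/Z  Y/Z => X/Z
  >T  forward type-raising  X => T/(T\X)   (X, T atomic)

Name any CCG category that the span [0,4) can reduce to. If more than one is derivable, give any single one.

S

[0,4] S   >
  [0,3] S/(NP/S)   >
    [0,1] "ate" : (S/(NP/S))/S
    [1,3] S   >
      [1,2] "this" : S/PP
      [2,3] "song" : PP
  [3,4] "liked" : NP/S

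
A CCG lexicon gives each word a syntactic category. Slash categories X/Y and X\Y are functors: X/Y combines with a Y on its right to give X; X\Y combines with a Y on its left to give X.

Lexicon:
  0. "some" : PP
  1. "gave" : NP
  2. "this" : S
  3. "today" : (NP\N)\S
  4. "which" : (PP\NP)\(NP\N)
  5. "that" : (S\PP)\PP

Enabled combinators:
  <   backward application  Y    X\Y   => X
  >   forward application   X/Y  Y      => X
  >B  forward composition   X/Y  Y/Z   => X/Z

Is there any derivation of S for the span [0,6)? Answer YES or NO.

[0,6] S   <
  [0,1] "some" : PP
  [1,6] S\PP   <
    [1,5] PP   <
      [1,2] "gave" : NP
      [2,5] PP\NP   <
        [2,4] NP\N   <
          [2,3] "this" : S
          [3,4] "today" : (NP\N)\S
        [4,5] "which" : (PP\NP)\(NP\N)
    [5,6] "that" : (S\PP)\PP

YES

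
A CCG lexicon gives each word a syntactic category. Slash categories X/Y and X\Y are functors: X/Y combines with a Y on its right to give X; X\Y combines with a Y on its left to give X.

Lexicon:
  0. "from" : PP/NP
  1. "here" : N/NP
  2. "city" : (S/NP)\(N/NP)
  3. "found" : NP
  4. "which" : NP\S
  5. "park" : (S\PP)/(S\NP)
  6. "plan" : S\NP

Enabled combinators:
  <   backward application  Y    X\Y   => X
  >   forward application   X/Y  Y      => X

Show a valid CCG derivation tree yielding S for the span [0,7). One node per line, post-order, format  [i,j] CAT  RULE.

[0,7] S   <
  [0,5] PP   >
    [0,1] "from" : PP/NP
    [1,5] NP   <
      [1,4] S   >
        [1,3] S/NP   <
          [1,2] "here" : N/NP
          [2,3] "city" : (S/NP)\(N/NP)
        [3,4] "found" : NP
      [4,5] "which" : NP\S
  [5,7] S\PP   >
    [5,6] "park" : (S\PP)/(S\NP)
    [6,7] "plan" : S\NP

[0,1] PP/NP  lex  "from"
[1,2] N/NP  lex  "here"
[2,3] (S/NP)\(N/NP)  lex  "city"
[1,3] S/NP  <  k=2
[3,4] NP  lex  "found"
[1,4] S  >  k=3
[4,5] NP\S  lex  "which"
[1,5] NP  <  k=4
[0,5] PP  >  k=1
[5,6] (S\PP)/(S\NP)  lex  "park"
[6,7] S\NP  lex  "plan"
[5,7] S\PP  >  k=6
[0,7] S  <  k=5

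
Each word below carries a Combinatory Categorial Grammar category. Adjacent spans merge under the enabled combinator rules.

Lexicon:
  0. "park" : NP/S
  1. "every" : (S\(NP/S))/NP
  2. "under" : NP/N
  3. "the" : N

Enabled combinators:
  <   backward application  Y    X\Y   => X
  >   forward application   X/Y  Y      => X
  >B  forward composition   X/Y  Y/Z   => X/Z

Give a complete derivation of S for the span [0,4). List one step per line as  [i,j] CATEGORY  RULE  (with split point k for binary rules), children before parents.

[0,4] S   <
  [0,1] "park" : NP/S
  [1,4] S\(NP/S)   >
    [1,2] "every" : (S\(NP/S))/NP
    [2,4] NP   >
      [2,3] "under" : NP/N
      [3,4] "the" : N

[0,1] NP/S  lex  "park"
[1,2] (S\(NP/S))/NP  lex  "every"
[2,3] NP/N  lex  "under"
[3,4] N  lex  "the"
[2,4] NP  >  k=3
[1,4] S\(NP/S)  >  k=2
[0,4] S  <  k=1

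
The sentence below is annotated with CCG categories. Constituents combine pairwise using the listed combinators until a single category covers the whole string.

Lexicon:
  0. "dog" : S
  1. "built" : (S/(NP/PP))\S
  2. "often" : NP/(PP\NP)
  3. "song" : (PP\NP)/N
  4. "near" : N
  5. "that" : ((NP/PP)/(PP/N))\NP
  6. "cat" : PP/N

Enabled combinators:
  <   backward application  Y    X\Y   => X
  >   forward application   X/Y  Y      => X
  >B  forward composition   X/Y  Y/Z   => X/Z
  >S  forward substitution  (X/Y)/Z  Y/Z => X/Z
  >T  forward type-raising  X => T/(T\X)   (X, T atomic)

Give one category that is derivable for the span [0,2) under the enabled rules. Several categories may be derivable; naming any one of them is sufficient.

S/(NP/PP)

[0,7] S   >
  [0,2] S/(NP/PP)   <
    [0,1] "dog" : S
    [1,2] "built" : (S/(NP/PP))\S
  [2,7] NP/PP   >
    [2,6] (NP/PP)/(PP/N)   <
      [2,5] NP   >
        [2,3] "often" : NP/(PP\NP)
        [3,5] PP\NP   >
          [3,4] "song" : (PP\NP)/N
          [4,5] "near" : N
      [5,6] "that" : ((NP/PP)/(PP/N))\NP
    [6,7] "cat" : PP/N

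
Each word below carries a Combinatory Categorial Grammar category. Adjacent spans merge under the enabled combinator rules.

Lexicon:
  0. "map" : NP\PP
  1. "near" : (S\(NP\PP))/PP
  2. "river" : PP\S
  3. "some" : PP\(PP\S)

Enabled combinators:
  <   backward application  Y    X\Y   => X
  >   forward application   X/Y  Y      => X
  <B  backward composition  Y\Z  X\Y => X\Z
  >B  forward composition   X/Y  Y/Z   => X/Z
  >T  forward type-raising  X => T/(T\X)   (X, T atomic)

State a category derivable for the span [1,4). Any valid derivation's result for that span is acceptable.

S\(NP\PP)

[0,4] S   <
  [0,1] "map" : NP\PP
  [1,4] S\(NP\PP)   >
    [1,2] "near" : (S\(NP\PP))/PP
    [2,4] PP   <
      [2,3] "river" : PP\S
      [3,4] "some" : PP\(PP\S)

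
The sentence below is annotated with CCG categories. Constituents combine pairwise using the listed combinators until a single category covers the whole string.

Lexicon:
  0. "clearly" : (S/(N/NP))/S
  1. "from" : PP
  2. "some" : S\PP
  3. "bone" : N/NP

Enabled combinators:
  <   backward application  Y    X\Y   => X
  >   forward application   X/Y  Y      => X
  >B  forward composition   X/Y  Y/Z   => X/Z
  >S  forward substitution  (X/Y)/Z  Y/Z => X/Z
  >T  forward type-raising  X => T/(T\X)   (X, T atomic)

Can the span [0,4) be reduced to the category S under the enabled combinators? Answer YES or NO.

[0,4] S   >
  [0,3] S/(N/NP)   >
    [0,1] "clearly" : (S/(N/NP))/S
    [1,3] S   >
      [1,2] S/(S\PP)   >T
        [1,2] "from" : PP
      [2,3] "some" : S\PP
  [3,4] "bone" : N/NP

YES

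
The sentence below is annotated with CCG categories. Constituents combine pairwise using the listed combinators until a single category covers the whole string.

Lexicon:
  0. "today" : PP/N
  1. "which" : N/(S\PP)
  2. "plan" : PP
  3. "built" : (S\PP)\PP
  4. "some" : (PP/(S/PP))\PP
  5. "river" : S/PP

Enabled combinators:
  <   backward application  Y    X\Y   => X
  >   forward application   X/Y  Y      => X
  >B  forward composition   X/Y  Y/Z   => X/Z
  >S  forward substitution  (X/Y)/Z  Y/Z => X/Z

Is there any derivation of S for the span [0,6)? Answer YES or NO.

NO

PP/N N/(S\PP) PP (S\PP)\PP (PP/(S/PP))\PP S/PP
CKY chart[0,6] = {PP}; S ∉ chart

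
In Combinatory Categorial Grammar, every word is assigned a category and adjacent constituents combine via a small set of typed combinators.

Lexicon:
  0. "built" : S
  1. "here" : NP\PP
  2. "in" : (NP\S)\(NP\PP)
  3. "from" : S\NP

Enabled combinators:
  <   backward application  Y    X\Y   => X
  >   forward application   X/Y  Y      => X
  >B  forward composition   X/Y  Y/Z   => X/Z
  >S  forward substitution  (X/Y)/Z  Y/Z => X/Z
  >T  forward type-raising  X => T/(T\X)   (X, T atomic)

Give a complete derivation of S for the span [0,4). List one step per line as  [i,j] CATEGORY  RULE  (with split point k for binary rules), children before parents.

[0,4] S   <
  [0,3] NP   <
    [0,1] "built" : S
    [1,3] NP\S   <
      [1,2] "here" : NP\PP
      [2,3] "in" : (NP\S)\(NP\PP)
  [3,4] "from" : S\NP

[0,1] S  lex  "built"
[1,2] NP\PP  lex  "here"
[2,3] (NP\S)\(NP\PP)  lex  "in"
[1,3] NP\S  <  k=2
[0,3] NP  <  k=1
[3,4] S\NP  lex  "from"
[0,4] S  <  k=3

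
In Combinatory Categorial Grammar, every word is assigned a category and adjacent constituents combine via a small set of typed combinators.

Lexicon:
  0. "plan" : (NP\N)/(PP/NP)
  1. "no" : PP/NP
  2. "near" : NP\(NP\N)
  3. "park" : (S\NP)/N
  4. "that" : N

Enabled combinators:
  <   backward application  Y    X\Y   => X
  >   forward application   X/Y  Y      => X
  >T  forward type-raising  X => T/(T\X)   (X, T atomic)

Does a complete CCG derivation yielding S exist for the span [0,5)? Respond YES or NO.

[0,5] S   <
  [0,3] NP   <
    [0,2] NP\N   >
      [0,1] "plan" : (NP\N)/(PP/NP)
      [1,2] "no" : PP/NP
    [2,3] "near" : NP\(NP\N)
  [3,5] S\NP   >
    [3,4] "park" : (S\NP)/N
    [4,5] "that" : N

YES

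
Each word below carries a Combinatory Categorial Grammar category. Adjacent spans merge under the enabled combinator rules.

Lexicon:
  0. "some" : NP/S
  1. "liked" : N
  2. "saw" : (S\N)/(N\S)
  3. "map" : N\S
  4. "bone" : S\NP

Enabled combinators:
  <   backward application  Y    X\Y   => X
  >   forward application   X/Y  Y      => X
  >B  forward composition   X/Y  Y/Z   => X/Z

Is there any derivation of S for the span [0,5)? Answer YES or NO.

[0,5] S   <
  [0,4] NP   >
    [0,1] "some" : NP/S
    [1,4] S   <
      [1,2] "liked" : N
      [2,4] S\N   >
        [2,3] "saw" : (S\N)/(N\S)
        [3,4] "map" : N\S
  [4,5] "bone" : S\NP

YES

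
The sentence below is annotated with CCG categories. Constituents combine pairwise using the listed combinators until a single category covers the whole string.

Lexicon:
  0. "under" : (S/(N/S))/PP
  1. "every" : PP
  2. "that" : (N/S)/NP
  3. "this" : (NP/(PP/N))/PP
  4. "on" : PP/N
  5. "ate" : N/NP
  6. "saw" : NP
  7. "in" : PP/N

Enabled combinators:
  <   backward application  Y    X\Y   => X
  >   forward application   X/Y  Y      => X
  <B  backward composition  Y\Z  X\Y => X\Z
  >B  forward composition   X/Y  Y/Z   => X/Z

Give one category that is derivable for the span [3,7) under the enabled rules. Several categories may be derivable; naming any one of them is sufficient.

NP/(PP/N)

[0,8] S   >
  [0,3] S/NP   >B
    [0,2] S/(N/S)   >
      [0,1] "under" : (S/(N/S))/PP
      [1,2] "every" : PP
    [2,3] "that" : (N/S)/NP
  [3,8] NP   >
    [3,7] NP/(PP/N)   >
      [3,4] "this" : (NP/(PP/N))/PP
      [4,7] PP   >
        [4,6] PP/NP   >B
          [4,5] "on" : PP/N
          [5,6] "ate" : N/NP
        [6,7] "saw" : NP
    [7,8] "in" : PP/N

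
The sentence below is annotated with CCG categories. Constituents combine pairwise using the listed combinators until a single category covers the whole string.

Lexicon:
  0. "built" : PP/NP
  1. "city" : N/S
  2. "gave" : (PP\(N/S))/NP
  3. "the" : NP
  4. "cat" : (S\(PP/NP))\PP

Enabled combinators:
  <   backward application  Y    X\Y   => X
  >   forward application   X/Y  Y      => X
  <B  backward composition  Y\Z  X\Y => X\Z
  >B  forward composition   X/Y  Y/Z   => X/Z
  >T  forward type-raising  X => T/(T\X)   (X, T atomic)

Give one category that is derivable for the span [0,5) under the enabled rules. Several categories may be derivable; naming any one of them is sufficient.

S

[0,5] S   <
  [0,1] "built" : PP/NP
  [1,5] S\(PP/NP)   <
    [1,4] PP   <
      [1,2] "city" : N/S
      [2,4] PP\(N/S)   >
        [2,3] "gave" : (PP\(N/S))/NP
        [3,4] "the" : NP
    [4,5] "cat" : (S\(PP/NP))\PP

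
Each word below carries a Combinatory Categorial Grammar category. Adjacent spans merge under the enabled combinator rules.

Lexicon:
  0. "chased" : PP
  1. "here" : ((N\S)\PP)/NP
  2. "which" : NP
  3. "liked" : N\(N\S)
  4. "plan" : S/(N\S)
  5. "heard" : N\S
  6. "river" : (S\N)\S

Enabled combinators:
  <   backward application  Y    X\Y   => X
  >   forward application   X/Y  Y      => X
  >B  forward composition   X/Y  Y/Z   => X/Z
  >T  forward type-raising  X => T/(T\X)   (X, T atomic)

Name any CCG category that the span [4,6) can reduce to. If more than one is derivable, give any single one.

S

[0,7] S   <
  [0,4] N   <
    [0,3] N\S   <
      [0,1] "chased" : PP
      [1,3] (N\S)\PP   >
        [1,2] "here" : ((N\S)\PP)/NP
        [2,3] "which" : NP
    [3,4] "liked" : N\(N\S)
  [4,7] S\N   <
    [4,6] S   >
      [4,5] "plan" : S/(N\S)
      [5,6] "heard" : N\S
    [6,7] "river" : (S\N)\S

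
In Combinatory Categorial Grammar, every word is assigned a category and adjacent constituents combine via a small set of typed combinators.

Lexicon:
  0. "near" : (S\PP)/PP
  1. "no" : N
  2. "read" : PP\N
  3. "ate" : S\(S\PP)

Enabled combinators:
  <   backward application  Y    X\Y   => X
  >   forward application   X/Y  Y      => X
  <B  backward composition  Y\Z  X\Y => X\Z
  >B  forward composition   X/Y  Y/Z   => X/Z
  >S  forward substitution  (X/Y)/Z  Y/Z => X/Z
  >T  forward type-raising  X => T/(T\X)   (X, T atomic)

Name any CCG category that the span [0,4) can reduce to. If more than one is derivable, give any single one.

S

[0,4] S   <
  [0,3] S\PP   >
    [0,1] "near" : (S\PP)/PP
    [1,3] PP   <
      [1,2] "no" : N
      [2,3] "read" : PP\N
  [3,4] "ate" : S\(S\PP)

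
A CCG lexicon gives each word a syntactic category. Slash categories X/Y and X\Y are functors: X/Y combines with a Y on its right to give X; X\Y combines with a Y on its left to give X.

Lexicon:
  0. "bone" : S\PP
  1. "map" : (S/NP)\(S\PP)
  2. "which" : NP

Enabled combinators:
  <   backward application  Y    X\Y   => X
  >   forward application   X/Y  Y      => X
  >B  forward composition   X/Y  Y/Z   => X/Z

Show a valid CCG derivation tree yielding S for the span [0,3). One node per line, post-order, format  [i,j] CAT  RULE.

[0,1] S\PP  lex  "bone"
[1,2] (S/NP)\(S\PP)  lex  "map"
[0,2] S/NP  <  k=1
[2,3] NP  lex  "which"
[0,3] S  >  k=2

[0,3] S   >
  [0,2] S/NP   <
    [0,1] "bone" : S\PP
    [1,2] "map" : (S/NP)\(S\PP)
  [2,3] "which" : NP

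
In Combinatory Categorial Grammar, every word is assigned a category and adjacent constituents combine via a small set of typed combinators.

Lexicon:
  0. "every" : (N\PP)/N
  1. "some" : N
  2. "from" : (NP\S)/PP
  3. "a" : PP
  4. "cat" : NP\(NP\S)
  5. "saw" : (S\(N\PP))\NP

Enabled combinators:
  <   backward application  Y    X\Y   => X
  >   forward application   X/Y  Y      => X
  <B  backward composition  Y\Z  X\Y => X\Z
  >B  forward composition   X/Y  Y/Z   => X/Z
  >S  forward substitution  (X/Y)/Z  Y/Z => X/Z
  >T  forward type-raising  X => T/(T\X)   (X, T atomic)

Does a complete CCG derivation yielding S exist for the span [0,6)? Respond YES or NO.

[0,6] S   <
  [0,2] N\PP   >
    [0,1] "every" : (N\PP)/N
    [1,2] "some" : N
  [2,6] S\(N\PP)   <
    [2,5] NP   <
      [2,4] NP\S   >
        [2,3] "from" : (NP\S)/PP
        [3,4] "a" : PP
      [4,5] "cat" : NP\(NP\S)
    [5,6] "saw" : (S\(N\PP))\NP

YES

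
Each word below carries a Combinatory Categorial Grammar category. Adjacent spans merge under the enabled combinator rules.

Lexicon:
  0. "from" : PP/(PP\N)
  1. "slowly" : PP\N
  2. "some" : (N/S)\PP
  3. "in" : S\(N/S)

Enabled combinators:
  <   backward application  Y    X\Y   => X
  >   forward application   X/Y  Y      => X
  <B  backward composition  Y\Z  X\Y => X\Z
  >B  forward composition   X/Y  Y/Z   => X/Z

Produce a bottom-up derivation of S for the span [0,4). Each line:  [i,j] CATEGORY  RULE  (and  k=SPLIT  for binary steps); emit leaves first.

[0,1] PP/(PP\N)  lex  "from"
[1,2] PP\N  lex  "slowly"
[0,2] PP  >  k=1
[2,3] (N/S)\PP  lex  "some"
[3,4] S\(N/S)  lex  "in"
[2,4] S\PP  <B  k=3
[0,4] S  <  k=2

[0,4] S   <
  [0,2] PP   >
    [0,1] "from" : PP/(PP\N)
    [1,2] "slowly" : PP\N
  [2,4] S\PP   <B
    [2,3] "some" : (N/S)\PP
    [3,4] "in" : S\(N/S)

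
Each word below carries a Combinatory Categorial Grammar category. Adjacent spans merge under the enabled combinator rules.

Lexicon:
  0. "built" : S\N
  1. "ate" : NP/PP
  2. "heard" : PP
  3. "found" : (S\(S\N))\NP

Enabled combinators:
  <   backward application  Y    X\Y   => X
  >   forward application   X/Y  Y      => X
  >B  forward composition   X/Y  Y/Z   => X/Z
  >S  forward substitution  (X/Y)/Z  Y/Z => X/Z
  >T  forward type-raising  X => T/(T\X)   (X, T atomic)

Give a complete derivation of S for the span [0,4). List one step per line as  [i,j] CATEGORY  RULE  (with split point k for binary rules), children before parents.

[0,1] S\N  lex  "built"
[1,2] NP/PP  lex  "ate"
[2,3] PP  lex  "heard"
[1,3] NP  >  k=2
[3,4] (S\(S\N))\NP  lex  "found"
[1,4] S\(S\N)  <  k=3
[0,4] S  <  k=1

[0,4] S   <
  [0,1] "built" : S\N
  [1,4] S\(S\N)   <
    [1,3] NP   >
      [1,2] "ate" : NP/PP
      [2,3] "heard" : PP
    [3,4] "found" : (S\(S\N))\NP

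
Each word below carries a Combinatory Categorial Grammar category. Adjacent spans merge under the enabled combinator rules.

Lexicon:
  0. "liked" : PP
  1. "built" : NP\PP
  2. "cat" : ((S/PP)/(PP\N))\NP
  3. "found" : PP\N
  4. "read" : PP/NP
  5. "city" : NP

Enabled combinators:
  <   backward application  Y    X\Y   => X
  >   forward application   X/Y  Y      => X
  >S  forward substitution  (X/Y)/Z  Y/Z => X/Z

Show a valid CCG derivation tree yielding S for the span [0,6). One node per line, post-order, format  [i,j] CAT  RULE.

[0,6] S   >
  [0,4] S/PP   >
    [0,3] (S/PP)/(PP\N)   <
      [0,2] NP   <
        [0,1] "liked" : PP
        [1,2] "built" : NP\PP
      [2,3] "cat" : ((S/PP)/(PP\N))\NP
    [3,4] "found" : PP\N
  [4,6] PP   >
    [4,5] "read" : PP/NP
    [5,6] "city" : NP

[0,1] PP  lex  "liked"
[1,2] NP\PP  lex  "built"
[0,2] NP  <  k=1
[2,3] ((S/PP)/(PP\N))\NP  lex  "cat"
[0,3] (S/PP)/(PP\N)  <  k=2
[3,4] PP\N  lex  "found"
[0,4] S/PP  >  k=3
[4,5] PP/NP  lex  "read"
[5,6] NP  lex  "city"
[4,6] PP  >  k=5
[0,6] S  >  k=4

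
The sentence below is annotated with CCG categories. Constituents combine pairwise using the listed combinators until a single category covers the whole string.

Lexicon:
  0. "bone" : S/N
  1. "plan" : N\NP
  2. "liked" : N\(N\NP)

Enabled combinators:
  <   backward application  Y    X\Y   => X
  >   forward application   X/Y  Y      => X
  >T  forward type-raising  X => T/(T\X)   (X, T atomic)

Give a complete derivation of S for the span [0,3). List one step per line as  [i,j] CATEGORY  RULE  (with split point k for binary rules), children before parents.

[0,3] S   >
  [0,1] "bone" : S/N
  [1,3] N   <
    [1,2] "plan" : N\NP
    [2,3] "liked" : N\(N\NP)

[0,1] S/N  lex  "bone"
[1,2] N\NP  lex  "plan"
[2,3] N\(N\NP)  lex  "liked"
[1,3] N  <  k=2
[0,3] S  >  k=1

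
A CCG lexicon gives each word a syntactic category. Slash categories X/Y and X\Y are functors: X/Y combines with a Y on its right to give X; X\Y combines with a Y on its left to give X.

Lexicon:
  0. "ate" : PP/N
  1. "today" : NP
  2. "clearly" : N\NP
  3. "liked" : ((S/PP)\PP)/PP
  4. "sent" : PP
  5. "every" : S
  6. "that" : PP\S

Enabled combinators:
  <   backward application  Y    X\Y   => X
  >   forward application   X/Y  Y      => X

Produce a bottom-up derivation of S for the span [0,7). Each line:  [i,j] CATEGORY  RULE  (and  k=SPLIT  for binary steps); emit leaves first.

[0,7] S   >
  [0,5] S/PP   <
    [0,3] PP   >
      [0,1] "ate" : PP/N
      [1,3] N   <
        [1,2] "today" : NP
        [2,3] "clearly" : N\NP
    [3,5] (S/PP)\PP   >
      [3,4] "liked" : ((S/PP)\PP)/PP
      [4,5] "sent" : PP
  [5,7] PP   <
    [5,6] "every" : S
    [6,7] "that" : PP\S

[0,1] PP/N  lex  "ate"
[1,2] NP  lex  "today"
[2,3] N\NP  lex  "clearly"
[1,3] N  <  k=2
[0,3] PP  >  k=1
[3,4] ((S/PP)\PP)/PP  lex  "liked"
[4,5] PP  lex  "sent"
[3,5] (S/PP)\PP  >  k=4
[0,5] S/PP  <  k=3
[5,6] S  lex  "every"
[6,7] PP\S  lex  "that"
[5,7] PP  <  k=6
[0,7] S  >  k=5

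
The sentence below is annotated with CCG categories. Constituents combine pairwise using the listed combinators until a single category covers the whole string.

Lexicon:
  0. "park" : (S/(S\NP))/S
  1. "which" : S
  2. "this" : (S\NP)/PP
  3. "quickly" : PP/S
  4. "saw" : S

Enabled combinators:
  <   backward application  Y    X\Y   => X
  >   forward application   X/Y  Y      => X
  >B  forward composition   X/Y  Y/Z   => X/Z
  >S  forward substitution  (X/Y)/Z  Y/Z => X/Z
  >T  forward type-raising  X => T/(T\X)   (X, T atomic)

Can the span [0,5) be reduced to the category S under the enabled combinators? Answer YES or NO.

YES

[0,5] S   >
  [0,2] S/(S\NP)   >
    [0,1] "park" : (S/(S\NP))/S
    [1,2] "which" : S
  [2,5] S\NP   >
    [2,3] "this" : (S\NP)/PP
    [3,5] PP   >
      [3,4] "quickly" : PP/S
      [4,5] "saw" : S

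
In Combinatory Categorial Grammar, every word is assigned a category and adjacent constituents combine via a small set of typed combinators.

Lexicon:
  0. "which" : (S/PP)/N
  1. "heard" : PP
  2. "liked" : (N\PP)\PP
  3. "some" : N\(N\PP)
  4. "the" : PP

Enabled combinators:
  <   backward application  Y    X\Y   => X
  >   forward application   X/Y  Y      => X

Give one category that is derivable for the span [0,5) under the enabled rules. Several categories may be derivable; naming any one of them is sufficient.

[0,5] S   >
  [0,4] S/PP   >
    [0,1] "which" : (S/PP)/N
    [1,4] N   <
      [1,3] N\PP   <
        [1,2] "heard" : PP
        [2,3] "liked" : (N\PP)\PP
      [3,4] "some" : N\(N\PP)
  [4,5] "the" : PP

S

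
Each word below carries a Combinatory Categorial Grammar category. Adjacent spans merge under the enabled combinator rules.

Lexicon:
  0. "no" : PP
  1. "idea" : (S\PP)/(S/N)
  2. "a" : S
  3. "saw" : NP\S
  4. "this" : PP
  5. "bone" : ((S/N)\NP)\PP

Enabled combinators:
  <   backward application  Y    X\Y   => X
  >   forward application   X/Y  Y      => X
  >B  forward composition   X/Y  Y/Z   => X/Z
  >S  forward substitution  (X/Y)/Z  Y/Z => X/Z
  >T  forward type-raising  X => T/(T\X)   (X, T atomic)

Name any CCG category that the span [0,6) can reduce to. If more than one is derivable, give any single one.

S

[0,6] S   >
  [0,1] S/(S\PP)   >T
    [0,1] "no" : PP
  [1,6] S\PP   >
    [1,2] "idea" : (S\PP)/(S/N)
    [2,6] S/N   <
      [2,4] NP   <
        [2,3] "a" : S
        [3,4] "saw" : NP\S
      [4,6] (S/N)\NP   <
        [4,5] "this" : PP
        [5,6] "bone" : ((S/N)\NP)\PP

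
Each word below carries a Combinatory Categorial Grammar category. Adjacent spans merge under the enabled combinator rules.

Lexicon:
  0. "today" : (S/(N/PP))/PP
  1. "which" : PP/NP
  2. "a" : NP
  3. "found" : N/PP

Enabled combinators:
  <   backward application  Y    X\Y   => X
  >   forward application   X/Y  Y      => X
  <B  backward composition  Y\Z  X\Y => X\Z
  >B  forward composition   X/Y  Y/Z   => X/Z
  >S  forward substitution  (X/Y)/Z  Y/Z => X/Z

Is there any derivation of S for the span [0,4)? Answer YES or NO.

[0,4] S   >
  [0,3] S/(N/PP)   >
    [0,1] "today" : (S/(N/PP))/PP
    [1,3] PP   >
      [1,2] "which" : PP/NP
      [2,3] "a" : NP
  [3,4] "found" : N/PP

YES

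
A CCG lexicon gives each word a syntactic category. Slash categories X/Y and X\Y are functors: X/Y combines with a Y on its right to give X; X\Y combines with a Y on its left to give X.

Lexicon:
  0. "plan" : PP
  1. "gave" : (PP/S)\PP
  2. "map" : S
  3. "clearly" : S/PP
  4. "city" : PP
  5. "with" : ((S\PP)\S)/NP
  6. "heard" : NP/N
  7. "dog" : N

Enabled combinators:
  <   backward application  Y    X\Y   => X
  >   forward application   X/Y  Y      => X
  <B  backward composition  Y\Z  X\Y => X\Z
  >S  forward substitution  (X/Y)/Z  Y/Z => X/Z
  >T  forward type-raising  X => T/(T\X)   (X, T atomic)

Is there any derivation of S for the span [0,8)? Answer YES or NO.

[0,8] S   <
  [0,3] PP   >
    [0,2] PP/S   <
      [0,1] "plan" : PP
      [1,2] "gave" : (PP/S)\PP
    [2,3] "map" : S
  [3,8] S\PP   <
    [3,5] S   >
      [3,4] "clearly" : S/PP
      [4,5] "city" : PP
    [5,8] (S\PP)\S   >
      [5,6] "with" : ((S\PP)\S)/NP
      [6,8] NP   >
        [6,7] "heard" : NP/N
        [7,8] "dog" : N

YES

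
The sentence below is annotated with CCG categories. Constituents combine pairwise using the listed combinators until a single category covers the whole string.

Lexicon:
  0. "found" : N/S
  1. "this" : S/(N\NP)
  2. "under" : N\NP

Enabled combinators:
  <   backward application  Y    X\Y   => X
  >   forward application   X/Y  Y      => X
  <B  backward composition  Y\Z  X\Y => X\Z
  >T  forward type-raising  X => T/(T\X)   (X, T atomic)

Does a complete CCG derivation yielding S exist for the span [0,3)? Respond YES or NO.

N/S S/(N\NP) N\NP
CKY chart[0,3] = {N, N/(N\N), NP/(NP\N), PP/(PP\N), S/(S\N)}; S ∉ chart

NO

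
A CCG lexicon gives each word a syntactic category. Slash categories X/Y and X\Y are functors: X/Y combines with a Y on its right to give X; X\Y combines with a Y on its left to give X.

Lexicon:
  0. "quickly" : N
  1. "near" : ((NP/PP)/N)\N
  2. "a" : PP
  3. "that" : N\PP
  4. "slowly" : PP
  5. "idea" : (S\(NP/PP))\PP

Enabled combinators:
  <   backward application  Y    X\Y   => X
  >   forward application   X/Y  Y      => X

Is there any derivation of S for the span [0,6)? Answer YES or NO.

YES

[0,6] S   <
  [0,4] NP/PP   >
    [0,2] (NP/PP)/N   <
      [0,1] "quickly" : N
      [1,2] "near" : ((NP/PP)/N)\N
    [2,4] N   <
      [2,3] "a" : PP
      [3,4] "that" : N\PP
  [4,6] S\(NP/PP)   <
    [4,5] "slowly" : PP
    [5,6] "idea" : (S\(NP/PP))\PP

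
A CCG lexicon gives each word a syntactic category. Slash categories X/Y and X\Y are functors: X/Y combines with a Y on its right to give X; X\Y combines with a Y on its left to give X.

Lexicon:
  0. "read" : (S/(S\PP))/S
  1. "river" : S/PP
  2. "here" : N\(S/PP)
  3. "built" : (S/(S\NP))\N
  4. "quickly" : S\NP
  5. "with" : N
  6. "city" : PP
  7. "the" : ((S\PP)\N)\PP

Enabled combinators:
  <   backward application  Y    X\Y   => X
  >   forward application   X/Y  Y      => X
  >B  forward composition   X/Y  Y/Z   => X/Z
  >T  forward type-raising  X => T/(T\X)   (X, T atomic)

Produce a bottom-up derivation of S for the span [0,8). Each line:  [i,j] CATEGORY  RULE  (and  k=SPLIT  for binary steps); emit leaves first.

[0,1] (S/(S\PP))/S  lex  "read"
[1,2] S/PP  lex  "river"
[2,3] N\(S/PP)  lex  "here"
[1,3] N  <  k=2
[3,4] (S/(S\NP))\N  lex  "built"
[1,4] S/(S\NP)  <  k=3
[4,5] S\NP  lex  "quickly"
[1,5] S  >  k=4
[0,5] S/(S\PP)  >  k=1
[5,6] N  lex  "with"
[6,7] PP  lex  "city"
[7,8] ((S\PP)\N)\PP  lex  "the"
[6,8] (S\PP)\N  <  k=7
[5,8] S\PP  <  k=6
[0,8] S  >  k=5

[0,8] S   >
  [0,5] S/(S\PP)   >
    [0,1] "read" : (S/(S\PP))/S
    [1,5] S   >
      [1,4] S/(S\NP)   <
        [1,3] N   <
          [1,2] "river" : S/PP
          [2,3] "here" : N\(S/PP)
        [3,4] "built" : (S/(S\NP))\N
      [4,5] "quickly" : S\NP
  [5,8] S\PP   <
    [5,6] "with" : N
    [6,8] (S\PP)\N   <
      [6,7] "city" : PP
      [7,8] "the" : ((S\PP)\N)\PP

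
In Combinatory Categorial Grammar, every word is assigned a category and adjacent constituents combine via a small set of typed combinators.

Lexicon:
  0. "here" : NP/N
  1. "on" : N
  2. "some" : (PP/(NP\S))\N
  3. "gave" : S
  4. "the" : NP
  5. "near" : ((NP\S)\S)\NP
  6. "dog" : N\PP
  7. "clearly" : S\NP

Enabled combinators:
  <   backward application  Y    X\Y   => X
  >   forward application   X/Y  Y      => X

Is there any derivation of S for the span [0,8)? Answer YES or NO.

[0,8] S   <
  [0,7] NP   >
    [0,1] "here" : NP/N
    [1,7] N   <
      [1,6] PP   >
        [1,3] PP/(NP\S)   <
          [1,2] "on" : N
          [2,3] "some" : (PP/(NP\S))\N
        [3,6] NP\S   <
          [3,4] "gave" : S
          [4,6] (NP\S)\S   <
            [4,5] "the" : NP
            [5,6] "near" : ((NP\S)\S)\NP
      [6,7] "dog" : N\PP
  [7,8] "clearly" : S\NP

YES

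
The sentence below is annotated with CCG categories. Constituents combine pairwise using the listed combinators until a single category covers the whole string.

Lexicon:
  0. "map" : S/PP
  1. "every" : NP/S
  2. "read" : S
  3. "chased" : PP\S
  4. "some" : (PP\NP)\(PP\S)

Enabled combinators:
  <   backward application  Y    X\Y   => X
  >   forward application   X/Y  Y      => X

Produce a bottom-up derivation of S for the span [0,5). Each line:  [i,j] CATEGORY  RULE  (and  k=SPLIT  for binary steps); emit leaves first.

[0,5] S   >
  [0,1] "map" : S/PP
  [1,5] PP   <
    [1,3] NP   >
      [1,2] "every" : NP/S
      [2,3] "read" : S
    [3,5] PP\NP   <
      [3,4] "chased" : PP\S
      [4,5] "some" : (PP\NP)\(PP\S)

[0,1] S/PP  lex  "map"
[1,2] NP/S  lex  "every"
[2,3] S  lex  "read"
[1,3] NP  >  k=2
[3,4] PP\S  lex  "chased"
[4,5] (PP\NP)\(PP\S)  lex  "some"
[3,5] PP\NP  <  k=4
[1,5] PP  <  k=3
[0,5] S  >  k=1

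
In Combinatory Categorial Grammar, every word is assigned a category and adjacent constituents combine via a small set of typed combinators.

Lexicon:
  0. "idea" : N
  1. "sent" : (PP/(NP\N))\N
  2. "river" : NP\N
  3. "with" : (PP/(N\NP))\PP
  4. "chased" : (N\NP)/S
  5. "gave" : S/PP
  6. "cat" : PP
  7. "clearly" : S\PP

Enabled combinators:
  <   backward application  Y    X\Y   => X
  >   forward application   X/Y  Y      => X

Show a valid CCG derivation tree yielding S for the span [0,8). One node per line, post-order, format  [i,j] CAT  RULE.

[0,8] S   <
  [0,7] PP   >
    [0,4] PP/(N\NP)   <
      [0,3] PP   >
        [0,2] PP/(NP\N)   <
          [0,1] "idea" : N
          [1,2] "sent" : (PP/(NP\N))\N
        [2,3] "river" : NP\N
      [3,4] "with" : (PP/(N\NP))\PP
    [4,7] N\NP   >
      [4,5] "chased" : (N\NP)/S
      [5,7] S   >
        [5,6] "gave" : S/PP
        [6,7] "cat" : PP
  [7,8] "clearly" : S\PP

[0,1] N  lex  "idea"
[1,2] (PP/(NP\N))\N  lex  "sent"
[0,2] PP/(NP\N)  <  k=1
[2,3] NP\N  lex  "river"
[0,3] PP  >  k=2
[3,4] (PP/(N\NP))\PP  lex  "with"
[0,4] PP/(N\NP)  <  k=3
[4,5] (N\NP)/S  lex  "chased"
[5,6] S/PP  lex  "gave"
[6,7] PP  lex  "cat"
[5,7] S  >  k=6
[4,7] N\NP  >  k=5
[0,7] PP  >  k=4
[7,8] S\PP  lex  "clearly"
[0,8] S  <  k=7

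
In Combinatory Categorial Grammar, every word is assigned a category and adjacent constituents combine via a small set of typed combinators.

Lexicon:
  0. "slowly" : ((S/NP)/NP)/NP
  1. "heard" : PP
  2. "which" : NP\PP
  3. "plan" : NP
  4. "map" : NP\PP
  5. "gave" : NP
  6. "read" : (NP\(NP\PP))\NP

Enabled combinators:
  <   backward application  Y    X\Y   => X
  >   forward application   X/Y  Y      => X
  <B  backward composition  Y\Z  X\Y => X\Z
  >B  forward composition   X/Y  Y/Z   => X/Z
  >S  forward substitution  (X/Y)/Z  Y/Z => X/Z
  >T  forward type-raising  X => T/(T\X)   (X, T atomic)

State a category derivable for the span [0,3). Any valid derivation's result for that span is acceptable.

[0,7] S   >
  [0,4] S/NP   >
    [0,3] (S/NP)/NP   >
      [0,1] "slowly" : ((S/NP)/NP)/NP
      [1,3] NP   <
        [1,2] "heard" : PP
        [2,3] "which" : NP\PP
    [3,4] "plan" : NP
  [4,7] NP   <
    [4,5] "map" : NP\PP
    [5,7] NP\(NP\PP)   <
      [5,6] "gave" : NP
      [6,7] "read" : (NP\(NP\PP))\NP

(S/NP)/NP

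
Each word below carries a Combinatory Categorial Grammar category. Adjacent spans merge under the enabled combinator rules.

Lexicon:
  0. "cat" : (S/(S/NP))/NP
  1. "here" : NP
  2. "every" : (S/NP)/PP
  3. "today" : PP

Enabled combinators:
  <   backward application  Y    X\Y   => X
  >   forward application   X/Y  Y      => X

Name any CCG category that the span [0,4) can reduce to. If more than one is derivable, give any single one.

S

[0,4] S   >
  [0,2] S/(S/NP)   >
    [0,1] "cat" : (S/(S/NP))/NP
    [1,2] "here" : NP
  [2,4] S/NP   >
    [2,3] "every" : (S/NP)/PP
    [3,4] "today" : PP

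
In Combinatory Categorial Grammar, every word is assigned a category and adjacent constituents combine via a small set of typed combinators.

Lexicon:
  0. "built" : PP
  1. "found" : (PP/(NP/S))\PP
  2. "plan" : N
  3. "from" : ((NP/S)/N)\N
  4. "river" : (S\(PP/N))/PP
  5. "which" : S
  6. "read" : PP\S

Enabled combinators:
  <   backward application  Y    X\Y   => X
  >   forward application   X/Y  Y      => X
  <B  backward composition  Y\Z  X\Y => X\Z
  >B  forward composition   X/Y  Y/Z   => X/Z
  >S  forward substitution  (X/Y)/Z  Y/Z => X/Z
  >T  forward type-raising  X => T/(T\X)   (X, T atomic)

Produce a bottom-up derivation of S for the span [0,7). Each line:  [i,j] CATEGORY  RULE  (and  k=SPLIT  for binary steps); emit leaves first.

[0,1] PP  lex  "built"
[1,2] (PP/(NP/S))\PP  lex  "found"
[0,2] PP/(NP/S)  <  k=1
[2,3] N  lex  "plan"
[3,4] ((NP/S)/N)\N  lex  "from"
[2,4] (NP/S)/N  <  k=3
[0,4] PP/N  >B  k=2
[4,5] (S\(PP/N))/PP  lex  "river"
[5,6] S  lex  "which"
[6,7] PP\S  lex  "read"
[5,7] PP  <  k=6
[4,7] S\(PP/N)  >  k=5
[0,7] S  <  k=4

[0,7] S   <
  [0,4] PP/N   >B
    [0,2] PP/(NP/S)   <
      [0,1] "built" : PP
      [1,2] "found" : (PP/(NP/S))\PP
    [2,4] (NP/S)/N   <
      [2,3] "plan" : N
      [3,4] "from" : ((NP/S)/N)\N
  [4,7] S\(PP/N)   >
    [4,5] "river" : (S\(PP/N))/PP
    [5,7] PP   <
      [5,6] "which" : S
      [6,7] "read" : PP\S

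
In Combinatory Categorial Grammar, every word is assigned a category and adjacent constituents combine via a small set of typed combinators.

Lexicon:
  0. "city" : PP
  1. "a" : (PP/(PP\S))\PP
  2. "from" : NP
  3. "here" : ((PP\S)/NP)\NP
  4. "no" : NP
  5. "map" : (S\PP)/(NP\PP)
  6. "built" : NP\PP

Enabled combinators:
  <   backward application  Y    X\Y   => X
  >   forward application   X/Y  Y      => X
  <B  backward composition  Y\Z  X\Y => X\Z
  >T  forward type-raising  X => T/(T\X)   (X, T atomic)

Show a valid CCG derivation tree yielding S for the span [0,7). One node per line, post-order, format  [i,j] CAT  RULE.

[0,7] S   <
  [0,5] PP   >
    [0,2] PP/(PP\S)   <
      [0,1] "city" : PP
      [1,2] "a" : (PP/(PP\S))\PP
    [2,5] PP\S   >
      [2,4] (PP\S)/NP   <
        [2,3] "from" : NP
        [3,4] "here" : ((PP\S)/NP)\NP
      [4,5] "no" : NP
  [5,7] S\PP   >
    [5,6] "map" : (S\PP)/(NP\PP)
    [6,7] "built" : NP\PP

[0,1] PP  lex  "city"
[1,2] (PP/(PP\S))\PP  lex  "a"
[0,2] PP/(PP\S)  <  k=1
[2,3] NP  lex  "from"
[3,4] ((PP\S)/NP)\NP  lex  "here"
[2,4] (PP\S)/NP  <  k=3
[4,5] NP  lex  "no"
[2,5] PP\S  >  k=4
[0,5] PP  >  k=2
[5,6] (S\PP)/(NP\PP)  lex  "map"
[6,7] NP\PP  lex  "built"
[5,7] S\PP  >  k=6
[0,7] S  <  k=5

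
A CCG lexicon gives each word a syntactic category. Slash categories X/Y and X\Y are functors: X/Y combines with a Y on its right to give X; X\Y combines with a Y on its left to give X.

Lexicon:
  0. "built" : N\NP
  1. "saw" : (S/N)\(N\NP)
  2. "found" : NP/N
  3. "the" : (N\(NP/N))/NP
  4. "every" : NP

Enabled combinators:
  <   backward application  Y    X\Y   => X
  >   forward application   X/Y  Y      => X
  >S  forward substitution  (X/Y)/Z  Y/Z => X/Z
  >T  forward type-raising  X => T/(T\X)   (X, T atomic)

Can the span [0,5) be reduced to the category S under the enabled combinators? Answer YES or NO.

YES

[0,5] S   >
  [0,2] S/N   <
    [0,1] "built" : N\NP
    [1,2] "saw" : (S/N)\(N\NP)
  [2,5] N   <
    [2,3] "found" : NP/N
    [3,5] N\(NP/N)   >
      [3,4] "the" : (N\(NP/N))/NP
      [4,5] "every" : NP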